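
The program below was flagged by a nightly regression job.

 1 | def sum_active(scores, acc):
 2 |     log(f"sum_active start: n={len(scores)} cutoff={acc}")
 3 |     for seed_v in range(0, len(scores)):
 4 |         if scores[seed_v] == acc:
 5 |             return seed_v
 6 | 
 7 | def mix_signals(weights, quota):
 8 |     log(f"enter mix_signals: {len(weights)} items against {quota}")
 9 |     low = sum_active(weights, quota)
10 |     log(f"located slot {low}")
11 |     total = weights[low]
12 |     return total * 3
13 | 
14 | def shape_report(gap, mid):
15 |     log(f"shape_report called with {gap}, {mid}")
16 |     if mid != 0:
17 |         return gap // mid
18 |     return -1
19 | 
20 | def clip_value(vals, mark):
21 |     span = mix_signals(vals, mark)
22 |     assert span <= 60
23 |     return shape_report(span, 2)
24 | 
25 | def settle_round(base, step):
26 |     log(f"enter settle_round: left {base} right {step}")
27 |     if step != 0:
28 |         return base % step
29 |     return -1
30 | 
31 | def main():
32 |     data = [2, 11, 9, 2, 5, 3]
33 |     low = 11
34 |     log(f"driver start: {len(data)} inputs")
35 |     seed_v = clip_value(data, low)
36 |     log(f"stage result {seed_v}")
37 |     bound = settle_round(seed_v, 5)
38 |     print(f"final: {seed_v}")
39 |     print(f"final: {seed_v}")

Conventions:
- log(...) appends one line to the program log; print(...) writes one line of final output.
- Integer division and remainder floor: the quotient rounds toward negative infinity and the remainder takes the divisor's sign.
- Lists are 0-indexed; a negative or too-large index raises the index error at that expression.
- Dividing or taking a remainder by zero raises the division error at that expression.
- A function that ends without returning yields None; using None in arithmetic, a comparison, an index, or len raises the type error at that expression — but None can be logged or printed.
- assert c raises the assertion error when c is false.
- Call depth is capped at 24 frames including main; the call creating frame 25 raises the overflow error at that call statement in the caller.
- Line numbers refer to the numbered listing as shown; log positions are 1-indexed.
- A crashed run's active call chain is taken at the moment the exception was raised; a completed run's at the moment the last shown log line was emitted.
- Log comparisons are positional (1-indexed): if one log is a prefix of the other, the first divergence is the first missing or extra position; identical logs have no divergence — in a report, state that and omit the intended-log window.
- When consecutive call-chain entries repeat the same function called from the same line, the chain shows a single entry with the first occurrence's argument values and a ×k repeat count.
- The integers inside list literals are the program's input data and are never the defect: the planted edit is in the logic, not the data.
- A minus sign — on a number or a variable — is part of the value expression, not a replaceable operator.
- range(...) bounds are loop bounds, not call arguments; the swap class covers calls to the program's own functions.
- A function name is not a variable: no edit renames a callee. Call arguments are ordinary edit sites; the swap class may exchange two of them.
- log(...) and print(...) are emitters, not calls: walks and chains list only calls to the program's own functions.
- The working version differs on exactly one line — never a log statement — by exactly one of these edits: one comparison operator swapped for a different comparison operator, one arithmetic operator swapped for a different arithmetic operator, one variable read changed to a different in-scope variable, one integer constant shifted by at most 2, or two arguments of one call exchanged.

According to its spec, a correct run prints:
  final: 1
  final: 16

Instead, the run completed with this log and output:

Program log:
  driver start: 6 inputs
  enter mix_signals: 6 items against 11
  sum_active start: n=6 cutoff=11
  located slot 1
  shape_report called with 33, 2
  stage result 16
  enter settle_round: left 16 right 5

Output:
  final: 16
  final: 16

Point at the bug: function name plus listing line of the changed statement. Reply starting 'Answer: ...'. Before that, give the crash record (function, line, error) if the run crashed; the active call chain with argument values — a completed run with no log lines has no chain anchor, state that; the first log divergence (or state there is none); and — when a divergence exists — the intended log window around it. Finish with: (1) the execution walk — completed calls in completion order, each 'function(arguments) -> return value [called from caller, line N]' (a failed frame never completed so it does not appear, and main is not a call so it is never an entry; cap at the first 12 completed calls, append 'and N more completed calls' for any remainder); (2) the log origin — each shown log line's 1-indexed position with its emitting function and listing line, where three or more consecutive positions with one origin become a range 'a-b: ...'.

Answer: the defect is in main at line 38.
The tell: The logs agree in full; only the final output differs.
Call chain: main -> settle_round(16, 5) (called at line 37).
First divergence: there is none — every log position agrees.
Execution walk:
  sum_active([2, 11, 9, 2, 5, 3], 11) -> 1  [called from mix_signals, line 9]
  mix_signals([2, 11, 9, 2, 5, 3], 11) -> 33  [called from clip_value, line 21]
  shape_report(33, 2) -> 16  [called from clip_value, line 23]
  clip_value([2, 11, 9, 2, 5, 3], 11) -> 16  [called from main, line 35]
  settle_round(16, 5) -> 1  [called from main, line 37]
Log line origins:
  1 — main, line 34
  2 — mix_signals, line 8
  3 — sum_active, line 2
  4 — mix_signals, line 10
  5 — shape_report, line 15
  6 — main, line 36
  7 — settle_round, line 26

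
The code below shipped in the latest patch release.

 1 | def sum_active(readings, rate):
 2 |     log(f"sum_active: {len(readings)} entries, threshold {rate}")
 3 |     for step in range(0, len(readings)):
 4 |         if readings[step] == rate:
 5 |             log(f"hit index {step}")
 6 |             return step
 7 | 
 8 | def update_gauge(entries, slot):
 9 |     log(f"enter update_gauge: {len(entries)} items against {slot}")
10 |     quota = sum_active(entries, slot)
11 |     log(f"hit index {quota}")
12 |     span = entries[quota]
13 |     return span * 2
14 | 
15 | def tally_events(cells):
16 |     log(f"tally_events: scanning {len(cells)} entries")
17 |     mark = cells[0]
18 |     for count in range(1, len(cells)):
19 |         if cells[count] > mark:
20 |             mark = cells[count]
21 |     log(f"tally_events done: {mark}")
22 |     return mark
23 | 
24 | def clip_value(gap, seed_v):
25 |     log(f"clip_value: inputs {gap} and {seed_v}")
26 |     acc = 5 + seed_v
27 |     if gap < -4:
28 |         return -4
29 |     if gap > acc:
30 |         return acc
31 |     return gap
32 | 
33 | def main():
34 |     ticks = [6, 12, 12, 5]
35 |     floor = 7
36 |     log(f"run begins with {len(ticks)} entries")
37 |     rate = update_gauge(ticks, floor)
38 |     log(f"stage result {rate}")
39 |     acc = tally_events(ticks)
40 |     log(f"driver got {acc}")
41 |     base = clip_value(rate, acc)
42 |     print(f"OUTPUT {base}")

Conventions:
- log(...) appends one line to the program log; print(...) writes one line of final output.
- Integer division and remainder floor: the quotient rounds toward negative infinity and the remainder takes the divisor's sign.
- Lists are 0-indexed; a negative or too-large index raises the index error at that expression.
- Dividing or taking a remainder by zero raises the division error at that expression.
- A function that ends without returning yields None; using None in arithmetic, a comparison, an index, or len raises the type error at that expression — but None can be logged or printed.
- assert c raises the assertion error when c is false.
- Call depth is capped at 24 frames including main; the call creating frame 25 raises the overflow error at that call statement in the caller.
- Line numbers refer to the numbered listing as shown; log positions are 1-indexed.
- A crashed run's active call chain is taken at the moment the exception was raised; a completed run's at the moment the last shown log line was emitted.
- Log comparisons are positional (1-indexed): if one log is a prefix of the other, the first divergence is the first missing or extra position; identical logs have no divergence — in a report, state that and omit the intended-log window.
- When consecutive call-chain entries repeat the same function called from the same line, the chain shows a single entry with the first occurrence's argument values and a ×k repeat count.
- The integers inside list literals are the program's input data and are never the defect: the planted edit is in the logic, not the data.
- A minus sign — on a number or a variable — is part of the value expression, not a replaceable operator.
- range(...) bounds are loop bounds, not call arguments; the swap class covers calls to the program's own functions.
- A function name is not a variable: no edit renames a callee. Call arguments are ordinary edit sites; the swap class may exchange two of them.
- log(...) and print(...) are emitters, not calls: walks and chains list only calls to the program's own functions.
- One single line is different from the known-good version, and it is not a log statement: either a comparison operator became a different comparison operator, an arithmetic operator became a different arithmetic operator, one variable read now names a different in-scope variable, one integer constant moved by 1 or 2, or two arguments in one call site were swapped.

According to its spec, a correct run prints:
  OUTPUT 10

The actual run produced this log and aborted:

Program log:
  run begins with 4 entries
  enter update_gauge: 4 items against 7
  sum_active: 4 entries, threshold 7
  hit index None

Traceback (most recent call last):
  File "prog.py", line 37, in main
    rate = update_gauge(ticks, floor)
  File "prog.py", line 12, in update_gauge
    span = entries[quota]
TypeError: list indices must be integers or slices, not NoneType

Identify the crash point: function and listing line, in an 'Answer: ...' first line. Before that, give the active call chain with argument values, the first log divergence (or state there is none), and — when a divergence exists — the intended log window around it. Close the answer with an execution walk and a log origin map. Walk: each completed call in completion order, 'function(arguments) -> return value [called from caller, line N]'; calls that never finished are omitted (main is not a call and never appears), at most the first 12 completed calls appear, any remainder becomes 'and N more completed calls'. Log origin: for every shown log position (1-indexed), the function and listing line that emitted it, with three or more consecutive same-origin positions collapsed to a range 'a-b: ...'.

Answer: the error was raised in update_gauge, line 12.
Core observation: Everything matches until log position 2, which reads 'enter update_gauge: 4 items against 7' in place of 'enter update_gauge: 4 items against 5'.
Call chain: main -> update_gauge([6, 12, 12, 5], 7) (called at line 37).
First divergence: position 2 — shown 'enter update_gauge: 4 items against 7', intended 'enter update_gauge: 4 items against 5'.
Intended log window:
  1: run begins with 4 entries
  2: enter update_gauge: 4 items against 5
  3: sum_active: 4 entries, threshold 5
Execution walk:
  sum_active([6, 12, 12, 5], 7) -> None  [called from update_gauge, line 10]
Log line origins:
  1: logged in main at line 36
  2: logged in update_gauge at line 9
  3: logged in sum_active at line 2
  4: logged in update_gauge at line 11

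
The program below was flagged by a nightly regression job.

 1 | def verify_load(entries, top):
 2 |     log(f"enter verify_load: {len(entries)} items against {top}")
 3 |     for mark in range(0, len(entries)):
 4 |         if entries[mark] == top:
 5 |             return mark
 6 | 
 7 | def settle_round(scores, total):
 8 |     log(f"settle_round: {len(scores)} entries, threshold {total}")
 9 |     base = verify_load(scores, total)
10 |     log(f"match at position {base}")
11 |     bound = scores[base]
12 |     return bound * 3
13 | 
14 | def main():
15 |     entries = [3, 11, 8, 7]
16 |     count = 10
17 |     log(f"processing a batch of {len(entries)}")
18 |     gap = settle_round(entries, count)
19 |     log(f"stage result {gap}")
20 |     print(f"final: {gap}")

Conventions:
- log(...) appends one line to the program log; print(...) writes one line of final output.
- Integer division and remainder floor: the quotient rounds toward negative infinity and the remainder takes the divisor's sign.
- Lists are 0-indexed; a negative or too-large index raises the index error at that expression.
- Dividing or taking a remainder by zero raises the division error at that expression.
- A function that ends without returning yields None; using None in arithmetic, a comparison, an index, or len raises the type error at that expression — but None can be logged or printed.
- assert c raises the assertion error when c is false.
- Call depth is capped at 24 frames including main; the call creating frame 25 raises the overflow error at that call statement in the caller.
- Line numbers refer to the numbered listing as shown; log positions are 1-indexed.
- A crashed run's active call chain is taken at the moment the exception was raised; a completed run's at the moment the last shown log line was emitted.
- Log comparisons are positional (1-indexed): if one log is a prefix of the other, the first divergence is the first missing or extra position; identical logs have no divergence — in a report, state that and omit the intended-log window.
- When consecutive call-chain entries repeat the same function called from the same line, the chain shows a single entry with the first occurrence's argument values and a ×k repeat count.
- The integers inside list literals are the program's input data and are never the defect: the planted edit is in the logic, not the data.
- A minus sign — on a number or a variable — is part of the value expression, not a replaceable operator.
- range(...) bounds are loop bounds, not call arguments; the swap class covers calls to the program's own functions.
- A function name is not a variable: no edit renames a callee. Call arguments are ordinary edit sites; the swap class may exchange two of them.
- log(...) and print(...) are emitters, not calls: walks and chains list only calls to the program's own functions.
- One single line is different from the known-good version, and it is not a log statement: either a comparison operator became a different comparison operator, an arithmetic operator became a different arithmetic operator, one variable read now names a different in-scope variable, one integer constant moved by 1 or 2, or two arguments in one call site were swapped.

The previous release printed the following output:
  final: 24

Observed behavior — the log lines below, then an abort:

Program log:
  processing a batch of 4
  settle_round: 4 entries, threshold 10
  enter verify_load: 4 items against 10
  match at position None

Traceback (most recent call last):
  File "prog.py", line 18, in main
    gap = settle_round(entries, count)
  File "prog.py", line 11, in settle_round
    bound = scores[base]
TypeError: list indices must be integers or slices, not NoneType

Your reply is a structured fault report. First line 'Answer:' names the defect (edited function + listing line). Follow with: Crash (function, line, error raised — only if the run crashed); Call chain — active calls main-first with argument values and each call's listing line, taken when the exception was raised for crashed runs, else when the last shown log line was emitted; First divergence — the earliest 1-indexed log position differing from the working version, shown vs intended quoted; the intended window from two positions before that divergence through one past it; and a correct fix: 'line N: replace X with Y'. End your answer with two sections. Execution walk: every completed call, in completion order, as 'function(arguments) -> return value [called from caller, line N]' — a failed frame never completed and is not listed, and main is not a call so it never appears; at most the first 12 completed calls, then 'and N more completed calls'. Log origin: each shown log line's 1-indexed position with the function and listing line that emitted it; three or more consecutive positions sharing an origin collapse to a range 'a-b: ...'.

Answer: the defect is in main at line 16.
Core observation: Everything matches until log position 2, which reads 'settle_round: 4 entries, threshold 10' in place of 'settle_round: 4 entries, threshold 8'.
Crash: settle_round, line 11, TypeError.
Call chain: main -> settle_round([3, 11, 8, 7], 10) (called at line 18).
First divergence: position 2 — the shown line 'settle_round: 4 entries, threshold 10' should read 'settle_round: 4 entries, threshold 8'.
Intended log window:
  1: processing a batch of 4
  2: settle_round: 4 entries, threshold 8
  3: enter verify_load: 4 items against 8
Execution walk:
  verify_load([3, 11, 8, 7], 10) -> None  [called from settle_round, line 9]
Log line origins:
  1: from main, line 17
  2: from settle_round, line 8
  3: from verify_load, line 2
  4: from settle_round, line 10
A correct fix: line 16: replace `10` with `8`.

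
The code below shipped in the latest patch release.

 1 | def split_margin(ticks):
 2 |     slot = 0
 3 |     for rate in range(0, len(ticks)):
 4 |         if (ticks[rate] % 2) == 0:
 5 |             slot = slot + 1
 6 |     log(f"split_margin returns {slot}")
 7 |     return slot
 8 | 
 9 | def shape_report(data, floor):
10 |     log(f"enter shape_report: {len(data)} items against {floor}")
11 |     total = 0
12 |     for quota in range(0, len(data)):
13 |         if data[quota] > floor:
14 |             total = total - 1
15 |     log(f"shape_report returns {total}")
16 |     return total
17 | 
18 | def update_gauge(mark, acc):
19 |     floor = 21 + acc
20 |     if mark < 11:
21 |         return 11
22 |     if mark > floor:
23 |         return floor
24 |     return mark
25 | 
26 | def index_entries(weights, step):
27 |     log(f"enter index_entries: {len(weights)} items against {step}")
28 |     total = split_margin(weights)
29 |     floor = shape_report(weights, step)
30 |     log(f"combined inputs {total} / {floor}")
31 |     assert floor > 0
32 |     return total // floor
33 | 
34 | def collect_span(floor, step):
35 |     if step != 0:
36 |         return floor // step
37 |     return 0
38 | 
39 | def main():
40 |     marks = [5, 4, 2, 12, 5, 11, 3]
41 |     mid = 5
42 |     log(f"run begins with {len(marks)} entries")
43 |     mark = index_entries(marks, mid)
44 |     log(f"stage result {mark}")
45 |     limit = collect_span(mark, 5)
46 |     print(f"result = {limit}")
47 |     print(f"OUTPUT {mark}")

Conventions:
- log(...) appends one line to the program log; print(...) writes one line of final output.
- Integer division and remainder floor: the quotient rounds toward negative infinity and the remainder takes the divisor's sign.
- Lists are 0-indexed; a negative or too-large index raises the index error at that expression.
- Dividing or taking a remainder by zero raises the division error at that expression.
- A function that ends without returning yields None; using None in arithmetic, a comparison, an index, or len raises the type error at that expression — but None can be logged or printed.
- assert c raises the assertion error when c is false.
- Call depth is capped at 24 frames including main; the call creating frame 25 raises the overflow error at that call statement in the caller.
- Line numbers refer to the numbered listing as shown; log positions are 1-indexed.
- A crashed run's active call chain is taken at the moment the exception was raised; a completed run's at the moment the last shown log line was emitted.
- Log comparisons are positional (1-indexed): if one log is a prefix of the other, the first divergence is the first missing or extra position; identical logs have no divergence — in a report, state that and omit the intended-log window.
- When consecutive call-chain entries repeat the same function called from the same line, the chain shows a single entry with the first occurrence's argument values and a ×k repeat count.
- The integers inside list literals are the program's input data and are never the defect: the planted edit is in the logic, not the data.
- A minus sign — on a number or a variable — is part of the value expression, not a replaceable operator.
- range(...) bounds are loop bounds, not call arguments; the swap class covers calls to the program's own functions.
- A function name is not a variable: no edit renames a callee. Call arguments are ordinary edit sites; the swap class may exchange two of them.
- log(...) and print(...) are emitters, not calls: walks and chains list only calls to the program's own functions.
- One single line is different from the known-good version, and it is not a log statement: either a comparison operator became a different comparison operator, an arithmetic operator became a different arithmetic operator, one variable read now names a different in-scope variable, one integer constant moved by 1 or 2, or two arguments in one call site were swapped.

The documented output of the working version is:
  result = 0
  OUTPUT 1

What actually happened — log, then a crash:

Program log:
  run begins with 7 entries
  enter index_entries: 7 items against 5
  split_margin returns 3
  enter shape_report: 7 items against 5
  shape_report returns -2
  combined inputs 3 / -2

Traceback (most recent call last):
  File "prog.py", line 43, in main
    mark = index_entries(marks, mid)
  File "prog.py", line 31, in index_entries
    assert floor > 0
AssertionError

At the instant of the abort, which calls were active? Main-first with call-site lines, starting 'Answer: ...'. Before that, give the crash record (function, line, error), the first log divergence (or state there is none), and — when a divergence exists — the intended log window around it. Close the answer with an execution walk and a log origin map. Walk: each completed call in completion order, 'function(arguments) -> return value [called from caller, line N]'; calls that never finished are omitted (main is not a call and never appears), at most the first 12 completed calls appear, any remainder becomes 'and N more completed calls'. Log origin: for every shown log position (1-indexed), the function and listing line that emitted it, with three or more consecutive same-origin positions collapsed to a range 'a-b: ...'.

Answer: main -> index_entries (called at line 43).
Key observation: Everything matches until log position 5, which reads 'shape_report returns -2' in place of 'shape_report returns 2'.
Crash: index_entries, line 31, AssertionError.
First divergence: position 5 — the shown line 'shape_report returns -2' should read 'shape_report returns 2'.
Intended log window:
  3: split_margin returns 3
  4: enter shape_report: 7 items against 5
  5: shape_report returns 2
  6: combined inputs 3 / 2
Execution walk:
  split_margin([5, 4, 2, 12, 5, 11, 3]) -> 3  [called from index_entries, line 28]
  shape_report([5, 4, 2, 12, 5, 11, 3], 5) -> -2  [called from index_entries, line 29]
Log line origins:
  1: logged in main at line 42
  2: logged in index_entries at line 27
  3: logged in split_margin at line 6
  4: logged in shape_report at line 10
  5: logged in shape_report at line 15
  6: logged in index_entries at line 30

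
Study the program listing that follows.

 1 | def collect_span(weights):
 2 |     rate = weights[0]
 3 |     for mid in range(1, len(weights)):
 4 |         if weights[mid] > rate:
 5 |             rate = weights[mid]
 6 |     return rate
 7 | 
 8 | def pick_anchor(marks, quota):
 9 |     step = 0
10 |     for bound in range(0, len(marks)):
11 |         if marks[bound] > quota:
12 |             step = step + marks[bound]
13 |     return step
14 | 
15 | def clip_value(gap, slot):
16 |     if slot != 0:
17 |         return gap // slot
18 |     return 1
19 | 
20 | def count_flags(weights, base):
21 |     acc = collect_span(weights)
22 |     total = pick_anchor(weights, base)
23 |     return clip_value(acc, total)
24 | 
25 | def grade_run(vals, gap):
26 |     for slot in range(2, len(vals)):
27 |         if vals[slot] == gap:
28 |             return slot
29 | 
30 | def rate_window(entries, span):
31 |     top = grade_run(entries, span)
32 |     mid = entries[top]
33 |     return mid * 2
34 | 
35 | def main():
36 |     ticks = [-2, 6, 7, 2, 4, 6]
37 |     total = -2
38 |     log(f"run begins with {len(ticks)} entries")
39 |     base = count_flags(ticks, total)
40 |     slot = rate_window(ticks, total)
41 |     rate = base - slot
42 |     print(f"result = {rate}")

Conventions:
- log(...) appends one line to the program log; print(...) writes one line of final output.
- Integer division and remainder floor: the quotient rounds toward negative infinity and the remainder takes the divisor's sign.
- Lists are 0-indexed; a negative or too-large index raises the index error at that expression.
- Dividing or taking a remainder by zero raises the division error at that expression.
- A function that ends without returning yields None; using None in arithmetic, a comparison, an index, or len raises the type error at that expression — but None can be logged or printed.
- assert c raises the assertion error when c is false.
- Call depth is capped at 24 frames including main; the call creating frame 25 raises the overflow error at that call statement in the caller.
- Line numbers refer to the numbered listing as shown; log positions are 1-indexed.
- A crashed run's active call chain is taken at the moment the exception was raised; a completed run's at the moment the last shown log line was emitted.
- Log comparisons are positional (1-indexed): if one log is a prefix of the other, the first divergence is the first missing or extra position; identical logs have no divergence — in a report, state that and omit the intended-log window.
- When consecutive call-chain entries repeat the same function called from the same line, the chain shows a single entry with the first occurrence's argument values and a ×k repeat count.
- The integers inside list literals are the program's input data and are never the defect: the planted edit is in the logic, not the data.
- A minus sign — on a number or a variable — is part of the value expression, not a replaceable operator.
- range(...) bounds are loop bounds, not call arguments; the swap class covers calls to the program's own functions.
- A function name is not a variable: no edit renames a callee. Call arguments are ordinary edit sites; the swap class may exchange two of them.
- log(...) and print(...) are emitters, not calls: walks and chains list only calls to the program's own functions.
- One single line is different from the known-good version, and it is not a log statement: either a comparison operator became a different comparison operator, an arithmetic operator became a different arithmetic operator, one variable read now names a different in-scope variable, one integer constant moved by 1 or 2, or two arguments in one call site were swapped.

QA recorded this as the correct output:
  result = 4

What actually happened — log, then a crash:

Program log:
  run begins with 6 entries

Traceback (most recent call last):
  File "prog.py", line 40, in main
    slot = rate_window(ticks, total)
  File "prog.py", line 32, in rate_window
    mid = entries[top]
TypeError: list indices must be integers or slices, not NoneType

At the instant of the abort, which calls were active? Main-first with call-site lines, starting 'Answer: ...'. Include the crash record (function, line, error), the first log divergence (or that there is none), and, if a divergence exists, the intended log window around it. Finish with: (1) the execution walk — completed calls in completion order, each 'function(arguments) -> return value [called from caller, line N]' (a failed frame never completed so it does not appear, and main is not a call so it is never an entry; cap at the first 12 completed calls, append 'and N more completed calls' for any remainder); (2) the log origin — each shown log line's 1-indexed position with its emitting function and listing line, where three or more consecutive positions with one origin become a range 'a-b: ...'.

Answer: main -> rate_window (called at line 40).
Core observation: Every log line matches the working run — the failure is the only observable divergence.
Crash: rate_window, line 32, TypeError.
First divergence: none; the two logs match at every position.
Execution walk:
  collect_span([-2, 6, 7, 2, 4, 6]) -> 7  [called from count_flags, line 21]
  pick_anchor([-2, 6, 7, 2, 4, 6], -2) -> 25  [called from count_flags, line 22]
  clip_value(7, 25) -> 0  [called from count_flags, line 23]
  count_flags([-2, 6, 7, 2, 4, 6], -2) -> 0  [called from main, line 39]
  grade_run([-2, 6, 7, 2, 4, 6], -2) -> None  [called from rate_window, line 31]
Log origin:
  1: logged in main at line 38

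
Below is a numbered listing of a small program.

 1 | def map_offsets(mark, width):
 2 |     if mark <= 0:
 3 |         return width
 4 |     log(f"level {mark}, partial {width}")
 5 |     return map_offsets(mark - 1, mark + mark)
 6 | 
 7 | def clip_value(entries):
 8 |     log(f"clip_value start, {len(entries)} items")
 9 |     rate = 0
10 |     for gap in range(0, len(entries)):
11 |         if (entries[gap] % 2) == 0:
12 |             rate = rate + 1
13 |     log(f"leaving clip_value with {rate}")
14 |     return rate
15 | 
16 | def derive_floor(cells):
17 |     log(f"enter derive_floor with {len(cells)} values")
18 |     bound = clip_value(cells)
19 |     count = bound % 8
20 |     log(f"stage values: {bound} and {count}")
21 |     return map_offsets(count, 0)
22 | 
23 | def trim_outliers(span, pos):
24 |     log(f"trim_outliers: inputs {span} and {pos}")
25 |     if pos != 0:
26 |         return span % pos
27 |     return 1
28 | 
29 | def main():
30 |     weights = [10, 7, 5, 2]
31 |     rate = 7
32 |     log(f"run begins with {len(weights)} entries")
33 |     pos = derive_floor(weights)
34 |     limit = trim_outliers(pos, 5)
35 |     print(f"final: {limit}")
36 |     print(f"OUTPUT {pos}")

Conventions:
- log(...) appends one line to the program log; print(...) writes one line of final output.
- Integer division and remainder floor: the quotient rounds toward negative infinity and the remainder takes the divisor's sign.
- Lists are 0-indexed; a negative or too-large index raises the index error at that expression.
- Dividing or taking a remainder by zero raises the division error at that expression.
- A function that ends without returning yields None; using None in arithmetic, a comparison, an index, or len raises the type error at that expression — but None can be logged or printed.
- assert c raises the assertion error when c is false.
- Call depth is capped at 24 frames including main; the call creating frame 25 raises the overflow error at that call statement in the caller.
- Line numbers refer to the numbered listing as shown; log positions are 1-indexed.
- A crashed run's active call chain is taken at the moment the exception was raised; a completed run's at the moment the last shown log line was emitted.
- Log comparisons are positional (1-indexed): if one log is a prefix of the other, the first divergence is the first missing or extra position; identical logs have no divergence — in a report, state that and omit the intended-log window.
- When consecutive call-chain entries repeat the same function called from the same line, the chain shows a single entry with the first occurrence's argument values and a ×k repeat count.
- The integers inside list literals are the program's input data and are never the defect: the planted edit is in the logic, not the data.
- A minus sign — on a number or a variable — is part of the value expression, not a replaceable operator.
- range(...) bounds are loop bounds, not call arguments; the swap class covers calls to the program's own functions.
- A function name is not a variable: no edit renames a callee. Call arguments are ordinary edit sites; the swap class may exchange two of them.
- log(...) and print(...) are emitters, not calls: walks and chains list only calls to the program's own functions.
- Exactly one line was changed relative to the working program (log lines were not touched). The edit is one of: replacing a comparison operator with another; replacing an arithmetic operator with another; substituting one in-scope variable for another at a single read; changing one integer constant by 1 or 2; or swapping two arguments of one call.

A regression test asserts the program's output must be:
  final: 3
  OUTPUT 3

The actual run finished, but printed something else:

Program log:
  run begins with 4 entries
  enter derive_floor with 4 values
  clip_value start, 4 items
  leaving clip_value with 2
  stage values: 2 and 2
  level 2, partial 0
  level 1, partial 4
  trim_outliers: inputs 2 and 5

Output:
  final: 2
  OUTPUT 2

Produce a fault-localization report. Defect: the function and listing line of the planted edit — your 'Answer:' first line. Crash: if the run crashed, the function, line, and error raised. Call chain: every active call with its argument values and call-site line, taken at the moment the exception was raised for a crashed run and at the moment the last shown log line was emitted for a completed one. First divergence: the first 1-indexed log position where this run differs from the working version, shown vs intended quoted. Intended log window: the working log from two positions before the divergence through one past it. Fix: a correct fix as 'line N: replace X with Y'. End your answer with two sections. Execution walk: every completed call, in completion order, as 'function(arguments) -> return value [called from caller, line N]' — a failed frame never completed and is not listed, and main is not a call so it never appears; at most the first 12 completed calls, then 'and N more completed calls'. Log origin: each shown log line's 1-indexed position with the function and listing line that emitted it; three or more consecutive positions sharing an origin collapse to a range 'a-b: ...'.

Answer: the defect is in map_offsets at line 5.
Core observation: Position 7 is the first bad log line: 'level 1, partial 4' should read 'level 1, partial 2'.
Call chain: main -> trim_outliers(2, 5) (called at line 34).
First divergence: position 7 — the shown line 'level 1, partial 4' should read 'level 1, partial 2'.
Intended log window:
  5: stage values: 2 and 2
  6: level 2, partial 0
  7: level 1, partial 2
  8: trim_outliers: inputs 3 and 5
Execution walk:
  clip_value([10, 7, 5, 2]) -> 2  [called from derive_floor, line 18]
  map_offsets(0, 2) -> 2  [called from map_offsets, line 5]
  map_offsets(1, 4) -> 2  [called from map_offsets, line 5]
  map_offsets(2, 0) -> 2  [called from derive_floor, line 21]
  derive_floor([10, 7, 5, 2]) -> 2  [called from main, line 33]
  trim_outliers(2, 5) -> 2  [called from main, line 34]
Log origins:
  1: from main, line 32
  2: from derive_floor, line 17
  3: from clip_value, line 8
  4: from clip_value, line 13
  5: from derive_floor, line 20
  6: from map_offsets, line 4
  7: from map_offsets, line 4
  8: from trim_outliers, line 24
A correct fix: line 5: replace `mark + mark` with `width + mark`.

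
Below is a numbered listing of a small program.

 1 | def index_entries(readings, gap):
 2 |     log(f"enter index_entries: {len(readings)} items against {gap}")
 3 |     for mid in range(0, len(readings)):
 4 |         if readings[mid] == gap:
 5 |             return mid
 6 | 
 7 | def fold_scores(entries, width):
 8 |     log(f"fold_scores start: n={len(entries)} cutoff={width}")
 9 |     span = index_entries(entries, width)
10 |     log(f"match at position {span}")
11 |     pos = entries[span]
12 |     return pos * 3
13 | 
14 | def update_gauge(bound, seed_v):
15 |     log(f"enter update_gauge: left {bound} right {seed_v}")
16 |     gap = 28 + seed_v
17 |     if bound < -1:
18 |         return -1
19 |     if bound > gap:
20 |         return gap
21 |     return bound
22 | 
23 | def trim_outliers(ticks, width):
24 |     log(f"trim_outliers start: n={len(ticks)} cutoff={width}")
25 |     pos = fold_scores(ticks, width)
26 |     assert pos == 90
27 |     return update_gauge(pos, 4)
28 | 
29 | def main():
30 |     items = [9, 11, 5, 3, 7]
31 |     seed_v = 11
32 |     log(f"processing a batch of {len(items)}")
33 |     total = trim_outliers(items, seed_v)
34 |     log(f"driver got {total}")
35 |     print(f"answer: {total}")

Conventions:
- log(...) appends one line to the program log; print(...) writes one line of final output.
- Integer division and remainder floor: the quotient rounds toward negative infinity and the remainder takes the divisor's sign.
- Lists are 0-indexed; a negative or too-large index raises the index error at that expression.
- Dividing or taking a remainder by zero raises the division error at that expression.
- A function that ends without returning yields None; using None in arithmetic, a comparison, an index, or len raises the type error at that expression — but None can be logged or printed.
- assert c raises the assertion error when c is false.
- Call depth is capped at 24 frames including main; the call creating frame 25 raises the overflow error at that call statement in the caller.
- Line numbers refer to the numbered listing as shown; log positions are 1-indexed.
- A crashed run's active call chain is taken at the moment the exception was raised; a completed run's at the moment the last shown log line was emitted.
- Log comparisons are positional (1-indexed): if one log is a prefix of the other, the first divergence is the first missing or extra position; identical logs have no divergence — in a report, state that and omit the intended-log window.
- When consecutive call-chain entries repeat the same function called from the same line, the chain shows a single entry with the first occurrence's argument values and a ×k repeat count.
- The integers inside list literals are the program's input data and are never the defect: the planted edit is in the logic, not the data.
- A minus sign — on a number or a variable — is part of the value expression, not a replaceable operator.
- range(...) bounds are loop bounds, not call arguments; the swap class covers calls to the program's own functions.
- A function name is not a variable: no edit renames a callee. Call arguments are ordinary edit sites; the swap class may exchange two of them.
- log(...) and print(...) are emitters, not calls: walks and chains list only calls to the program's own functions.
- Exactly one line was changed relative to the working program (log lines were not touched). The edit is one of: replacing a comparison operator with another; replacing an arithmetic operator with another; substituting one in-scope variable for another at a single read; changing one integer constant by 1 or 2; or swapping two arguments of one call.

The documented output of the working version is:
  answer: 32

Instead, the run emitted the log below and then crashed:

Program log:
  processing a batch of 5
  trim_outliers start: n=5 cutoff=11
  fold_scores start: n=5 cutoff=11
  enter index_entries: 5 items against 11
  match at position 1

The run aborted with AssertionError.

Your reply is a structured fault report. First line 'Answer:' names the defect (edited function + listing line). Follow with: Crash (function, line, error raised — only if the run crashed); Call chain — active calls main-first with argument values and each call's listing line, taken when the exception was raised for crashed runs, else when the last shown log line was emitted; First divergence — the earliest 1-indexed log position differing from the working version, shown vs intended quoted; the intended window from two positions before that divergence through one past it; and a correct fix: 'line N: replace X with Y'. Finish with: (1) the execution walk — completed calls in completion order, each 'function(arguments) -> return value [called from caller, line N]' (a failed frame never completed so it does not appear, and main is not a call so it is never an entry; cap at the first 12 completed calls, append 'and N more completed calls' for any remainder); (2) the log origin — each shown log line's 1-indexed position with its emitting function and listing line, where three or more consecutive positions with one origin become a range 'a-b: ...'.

Answer: the defect is in trim_outliers at line 26.
Key fact: The log ends early — 5 lines, where the working version next logs 'enter update_gauge: left 33 right 4'.
Crash: trim_outliers, line 26, AssertionError.
Call chain: main -> trim_outliers([9, 11, 5, 3, 7], 11) (called at line 33).
First divergence: position 6 (shown log ended at 5 lines; the working version continues: 'enter update_gauge: left 33 right 4').
Intended log window:
  4: enter index_entries: 5 items against 11
  5: match at position 1
  6: enter update_gauge: left 33 right 4
  7: driver got 32
Execution walk:
  index_entries([9, 11, 5, 3, 7], 11) -> 1  [called from fold_scores, line 9]
  fold_scores([9, 11, 5, 3, 7], 11) -> 33  [called from trim_outliers, line 25]
Origin of each log line:
  1 — main, line 32
  2 — trim_outliers, line 24
  3 — fold_scores, line 8
  4 — index_entries, line 2
  5 — fold_scores, line 10
A correct fix: line 26: replace `==` with `<=`.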